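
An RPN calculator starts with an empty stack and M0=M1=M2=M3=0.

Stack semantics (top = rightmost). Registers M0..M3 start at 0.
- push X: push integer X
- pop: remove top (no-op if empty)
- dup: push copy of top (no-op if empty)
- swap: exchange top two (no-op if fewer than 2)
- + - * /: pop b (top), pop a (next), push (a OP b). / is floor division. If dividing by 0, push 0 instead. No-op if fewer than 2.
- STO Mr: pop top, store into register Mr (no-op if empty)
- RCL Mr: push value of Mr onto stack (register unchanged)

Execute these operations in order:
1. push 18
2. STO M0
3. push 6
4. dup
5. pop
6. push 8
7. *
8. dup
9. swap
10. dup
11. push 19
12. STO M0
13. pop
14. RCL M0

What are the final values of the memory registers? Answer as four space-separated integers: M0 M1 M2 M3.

After op 1 (push 18): stack=[18] mem=[0,0,0,0]
After op 2 (STO M0): stack=[empty] mem=[18,0,0,0]
After op 3 (push 6): stack=[6] mem=[18,0,0,0]
After op 4 (dup): stack=[6,6] mem=[18,0,0,0]
After op 5 (pop): stack=[6] mem=[18,0,0,0]
After op 6 (push 8): stack=[6,8] mem=[18,0,0,0]
After op 7 (*): stack=[48] mem=[18,0,0,0]
After op 8 (dup): stack=[48,48] mem=[18,0,0,0]
After op 9 (swap): stack=[48,48] mem=[18,0,0,0]
After op 10 (dup): stack=[48,48,48] mem=[18,0,0,0]
After op 11 (push 19): stack=[48,48,48,19] mem=[18,0,0,0]
After op 12 (STO M0): stack=[48,48,48] mem=[19,0,0,0]
After op 13 (pop): stack=[48,48] mem=[19,0,0,0]
After op 14 (RCL M0): stack=[48,48,19] mem=[19,0,0,0]

Answer: 19 0 0 0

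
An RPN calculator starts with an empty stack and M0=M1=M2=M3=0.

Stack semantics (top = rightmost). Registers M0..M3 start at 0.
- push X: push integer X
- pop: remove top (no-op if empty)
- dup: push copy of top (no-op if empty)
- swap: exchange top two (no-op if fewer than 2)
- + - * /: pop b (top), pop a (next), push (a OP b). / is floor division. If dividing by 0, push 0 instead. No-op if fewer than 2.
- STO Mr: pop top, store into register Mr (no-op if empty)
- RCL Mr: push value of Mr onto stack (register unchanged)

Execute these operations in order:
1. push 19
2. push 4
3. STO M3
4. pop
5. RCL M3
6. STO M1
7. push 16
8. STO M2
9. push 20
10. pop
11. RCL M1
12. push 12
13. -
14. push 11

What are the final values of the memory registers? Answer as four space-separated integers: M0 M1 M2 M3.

Answer: 0 4 16 4

Derivation:
After op 1 (push 19): stack=[19] mem=[0,0,0,0]
After op 2 (push 4): stack=[19,4] mem=[0,0,0,0]
After op 3 (STO M3): stack=[19] mem=[0,0,0,4]
After op 4 (pop): stack=[empty] mem=[0,0,0,4]
After op 5 (RCL M3): stack=[4] mem=[0,0,0,4]
After op 6 (STO M1): stack=[empty] mem=[0,4,0,4]
After op 7 (push 16): stack=[16] mem=[0,4,0,4]
After op 8 (STO M2): stack=[empty] mem=[0,4,16,4]
After op 9 (push 20): stack=[20] mem=[0,4,16,4]
After op 10 (pop): stack=[empty] mem=[0,4,16,4]
After op 11 (RCL M1): stack=[4] mem=[0,4,16,4]
After op 12 (push 12): stack=[4,12] mem=[0,4,16,4]
After op 13 (-): stack=[-8] mem=[0,4,16,4]
After op 14 (push 11): stack=[-8,11] mem=[0,4,16,4]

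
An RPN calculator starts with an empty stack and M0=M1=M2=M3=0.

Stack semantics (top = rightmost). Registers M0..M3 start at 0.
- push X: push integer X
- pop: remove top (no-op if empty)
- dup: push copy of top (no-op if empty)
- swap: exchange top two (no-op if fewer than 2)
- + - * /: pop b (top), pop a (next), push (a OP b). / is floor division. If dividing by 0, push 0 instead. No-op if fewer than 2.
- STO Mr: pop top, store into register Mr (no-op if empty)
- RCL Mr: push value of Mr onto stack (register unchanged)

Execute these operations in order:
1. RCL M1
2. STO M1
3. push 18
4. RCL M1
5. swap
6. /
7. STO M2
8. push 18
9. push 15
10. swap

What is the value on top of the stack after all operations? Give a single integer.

After op 1 (RCL M1): stack=[0] mem=[0,0,0,0]
After op 2 (STO M1): stack=[empty] mem=[0,0,0,0]
After op 3 (push 18): stack=[18] mem=[0,0,0,0]
After op 4 (RCL M1): stack=[18,0] mem=[0,0,0,0]
After op 5 (swap): stack=[0,18] mem=[0,0,0,0]
After op 6 (/): stack=[0] mem=[0,0,0,0]
After op 7 (STO M2): stack=[empty] mem=[0,0,0,0]
After op 8 (push 18): stack=[18] mem=[0,0,0,0]
After op 9 (push 15): stack=[18,15] mem=[0,0,0,0]
After op 10 (swap): stack=[15,18] mem=[0,0,0,0]

Answer: 18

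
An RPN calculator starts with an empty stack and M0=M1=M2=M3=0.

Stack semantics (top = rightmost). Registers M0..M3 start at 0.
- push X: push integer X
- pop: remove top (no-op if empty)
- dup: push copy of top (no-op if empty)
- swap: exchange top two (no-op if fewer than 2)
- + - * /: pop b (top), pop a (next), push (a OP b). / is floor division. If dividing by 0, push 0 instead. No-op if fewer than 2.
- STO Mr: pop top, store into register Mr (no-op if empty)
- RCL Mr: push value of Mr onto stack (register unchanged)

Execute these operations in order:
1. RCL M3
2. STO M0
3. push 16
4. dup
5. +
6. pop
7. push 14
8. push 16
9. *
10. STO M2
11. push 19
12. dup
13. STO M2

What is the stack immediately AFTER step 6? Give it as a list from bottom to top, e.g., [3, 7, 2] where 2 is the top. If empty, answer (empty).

After op 1 (RCL M3): stack=[0] mem=[0,0,0,0]
After op 2 (STO M0): stack=[empty] mem=[0,0,0,0]
After op 3 (push 16): stack=[16] mem=[0,0,0,0]
After op 4 (dup): stack=[16,16] mem=[0,0,0,0]
After op 5 (+): stack=[32] mem=[0,0,0,0]
After op 6 (pop): stack=[empty] mem=[0,0,0,0]

(empty)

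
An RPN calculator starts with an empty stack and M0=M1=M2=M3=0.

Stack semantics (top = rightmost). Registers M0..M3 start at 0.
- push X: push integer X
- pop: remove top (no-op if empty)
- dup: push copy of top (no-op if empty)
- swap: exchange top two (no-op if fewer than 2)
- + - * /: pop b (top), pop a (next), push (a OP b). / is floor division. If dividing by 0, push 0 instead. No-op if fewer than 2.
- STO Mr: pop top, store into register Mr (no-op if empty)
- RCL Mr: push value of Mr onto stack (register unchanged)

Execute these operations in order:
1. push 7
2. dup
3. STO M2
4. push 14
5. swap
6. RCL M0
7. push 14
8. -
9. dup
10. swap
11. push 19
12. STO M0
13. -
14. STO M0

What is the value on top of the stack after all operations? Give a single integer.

After op 1 (push 7): stack=[7] mem=[0,0,0,0]
After op 2 (dup): stack=[7,7] mem=[0,0,0,0]
After op 3 (STO M2): stack=[7] mem=[0,0,7,0]
After op 4 (push 14): stack=[7,14] mem=[0,0,7,0]
After op 5 (swap): stack=[14,7] mem=[0,0,7,0]
After op 6 (RCL M0): stack=[14,7,0] mem=[0,0,7,0]
After op 7 (push 14): stack=[14,7,0,14] mem=[0,0,7,0]
After op 8 (-): stack=[14,7,-14] mem=[0,0,7,0]
After op 9 (dup): stack=[14,7,-14,-14] mem=[0,0,7,0]
After op 10 (swap): stack=[14,7,-14,-14] mem=[0,0,7,0]
After op 11 (push 19): stack=[14,7,-14,-14,19] mem=[0,0,7,0]
After op 12 (STO M0): stack=[14,7,-14,-14] mem=[19,0,7,0]
After op 13 (-): stack=[14,7,0] mem=[19,0,7,0]
After op 14 (STO M0): stack=[14,7] mem=[0,0,7,0]

Answer: 7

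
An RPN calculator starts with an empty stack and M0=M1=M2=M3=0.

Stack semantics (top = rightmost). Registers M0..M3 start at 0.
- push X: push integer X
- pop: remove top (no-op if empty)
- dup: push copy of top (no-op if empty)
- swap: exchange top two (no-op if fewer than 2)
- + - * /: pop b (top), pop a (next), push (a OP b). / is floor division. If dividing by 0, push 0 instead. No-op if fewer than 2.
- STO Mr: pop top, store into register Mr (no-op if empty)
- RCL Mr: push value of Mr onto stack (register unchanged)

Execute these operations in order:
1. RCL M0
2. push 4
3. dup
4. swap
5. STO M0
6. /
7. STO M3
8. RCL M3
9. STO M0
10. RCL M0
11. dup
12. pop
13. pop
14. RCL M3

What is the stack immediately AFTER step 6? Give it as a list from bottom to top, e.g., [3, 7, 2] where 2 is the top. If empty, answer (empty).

After op 1 (RCL M0): stack=[0] mem=[0,0,0,0]
After op 2 (push 4): stack=[0,4] mem=[0,0,0,0]
After op 3 (dup): stack=[0,4,4] mem=[0,0,0,0]
After op 4 (swap): stack=[0,4,4] mem=[0,0,0,0]
After op 5 (STO M0): stack=[0,4] mem=[4,0,0,0]
After op 6 (/): stack=[0] mem=[4,0,0,0]

[0]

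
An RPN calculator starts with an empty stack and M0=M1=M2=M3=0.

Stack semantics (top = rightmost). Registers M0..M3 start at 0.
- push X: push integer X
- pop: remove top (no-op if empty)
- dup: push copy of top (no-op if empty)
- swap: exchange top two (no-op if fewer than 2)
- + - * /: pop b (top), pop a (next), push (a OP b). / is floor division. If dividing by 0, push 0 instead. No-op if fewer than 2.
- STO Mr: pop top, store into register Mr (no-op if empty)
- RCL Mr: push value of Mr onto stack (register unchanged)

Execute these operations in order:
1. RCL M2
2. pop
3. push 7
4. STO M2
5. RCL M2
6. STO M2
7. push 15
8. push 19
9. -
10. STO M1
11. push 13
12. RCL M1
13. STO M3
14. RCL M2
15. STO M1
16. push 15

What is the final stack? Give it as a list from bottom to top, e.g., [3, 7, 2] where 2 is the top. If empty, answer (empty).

Answer: [13, 15]

Derivation:
After op 1 (RCL M2): stack=[0] mem=[0,0,0,0]
After op 2 (pop): stack=[empty] mem=[0,0,0,0]
After op 3 (push 7): stack=[7] mem=[0,0,0,0]
After op 4 (STO M2): stack=[empty] mem=[0,0,7,0]
After op 5 (RCL M2): stack=[7] mem=[0,0,7,0]
After op 6 (STO M2): stack=[empty] mem=[0,0,7,0]
After op 7 (push 15): stack=[15] mem=[0,0,7,0]
After op 8 (push 19): stack=[15,19] mem=[0,0,7,0]
After op 9 (-): stack=[-4] mem=[0,0,7,0]
After op 10 (STO M1): stack=[empty] mem=[0,-4,7,0]
After op 11 (push 13): stack=[13] mem=[0,-4,7,0]
After op 12 (RCL M1): stack=[13,-4] mem=[0,-4,7,0]
After op 13 (STO M3): stack=[13] mem=[0,-4,7,-4]
After op 14 (RCL M2): stack=[13,7] mem=[0,-4,7,-4]
After op 15 (STO M1): stack=[13] mem=[0,7,7,-4]
After op 16 (push 15): stack=[13,15] mem=[0,7,7,-4]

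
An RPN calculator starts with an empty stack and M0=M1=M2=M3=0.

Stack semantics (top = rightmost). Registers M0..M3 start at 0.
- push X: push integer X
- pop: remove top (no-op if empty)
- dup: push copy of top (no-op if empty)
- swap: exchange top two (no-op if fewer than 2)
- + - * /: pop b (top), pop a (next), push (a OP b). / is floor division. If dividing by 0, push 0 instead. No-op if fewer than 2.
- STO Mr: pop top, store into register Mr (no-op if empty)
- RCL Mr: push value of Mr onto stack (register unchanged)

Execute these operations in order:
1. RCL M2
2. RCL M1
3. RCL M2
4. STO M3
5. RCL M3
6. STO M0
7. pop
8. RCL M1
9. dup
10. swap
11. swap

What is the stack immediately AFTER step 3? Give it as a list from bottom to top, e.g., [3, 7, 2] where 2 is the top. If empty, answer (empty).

After op 1 (RCL M2): stack=[0] mem=[0,0,0,0]
After op 2 (RCL M1): stack=[0,0] mem=[0,0,0,0]
After op 3 (RCL M2): stack=[0,0,0] mem=[0,0,0,0]

[0, 0, 0]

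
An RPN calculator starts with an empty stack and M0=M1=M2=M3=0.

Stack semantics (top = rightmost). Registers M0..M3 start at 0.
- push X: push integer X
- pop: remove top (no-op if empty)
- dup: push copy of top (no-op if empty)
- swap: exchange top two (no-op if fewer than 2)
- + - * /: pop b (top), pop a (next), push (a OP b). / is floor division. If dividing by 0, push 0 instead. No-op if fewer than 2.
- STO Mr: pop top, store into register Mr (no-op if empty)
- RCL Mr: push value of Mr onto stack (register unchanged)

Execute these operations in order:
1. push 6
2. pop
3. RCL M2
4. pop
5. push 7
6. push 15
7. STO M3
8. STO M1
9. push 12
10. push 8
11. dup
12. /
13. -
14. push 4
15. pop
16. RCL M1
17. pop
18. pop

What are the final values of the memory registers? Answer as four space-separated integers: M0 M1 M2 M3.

Answer: 0 7 0 15

Derivation:
After op 1 (push 6): stack=[6] mem=[0,0,0,0]
After op 2 (pop): stack=[empty] mem=[0,0,0,0]
After op 3 (RCL M2): stack=[0] mem=[0,0,0,0]
After op 4 (pop): stack=[empty] mem=[0,0,0,0]
After op 5 (push 7): stack=[7] mem=[0,0,0,0]
After op 6 (push 15): stack=[7,15] mem=[0,0,0,0]
After op 7 (STO M3): stack=[7] mem=[0,0,0,15]
After op 8 (STO M1): stack=[empty] mem=[0,7,0,15]
After op 9 (push 12): stack=[12] mem=[0,7,0,15]
After op 10 (push 8): stack=[12,8] mem=[0,7,0,15]
After op 11 (dup): stack=[12,8,8] mem=[0,7,0,15]
After op 12 (/): stack=[12,1] mem=[0,7,0,15]
After op 13 (-): stack=[11] mem=[0,7,0,15]
After op 14 (push 4): stack=[11,4] mem=[0,7,0,15]
After op 15 (pop): stack=[11] mem=[0,7,0,15]
After op 16 (RCL M1): stack=[11,7] mem=[0,7,0,15]
After op 17 (pop): stack=[11] mem=[0,7,0,15]
After op 18 (pop): stack=[empty] mem=[0,7,0,15]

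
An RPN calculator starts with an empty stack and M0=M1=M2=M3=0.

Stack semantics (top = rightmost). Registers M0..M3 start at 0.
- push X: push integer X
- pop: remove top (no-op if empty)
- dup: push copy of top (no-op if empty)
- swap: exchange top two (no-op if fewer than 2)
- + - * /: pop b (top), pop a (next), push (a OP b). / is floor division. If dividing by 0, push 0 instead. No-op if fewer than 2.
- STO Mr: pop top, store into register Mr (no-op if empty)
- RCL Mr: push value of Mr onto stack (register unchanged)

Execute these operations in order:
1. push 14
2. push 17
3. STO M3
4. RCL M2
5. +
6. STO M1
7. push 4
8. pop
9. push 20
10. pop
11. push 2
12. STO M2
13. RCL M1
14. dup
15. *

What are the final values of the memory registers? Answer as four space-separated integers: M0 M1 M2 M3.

After op 1 (push 14): stack=[14] mem=[0,0,0,0]
After op 2 (push 17): stack=[14,17] mem=[0,0,0,0]
After op 3 (STO M3): stack=[14] mem=[0,0,0,17]
After op 4 (RCL M2): stack=[14,0] mem=[0,0,0,17]
After op 5 (+): stack=[14] mem=[0,0,0,17]
After op 6 (STO M1): stack=[empty] mem=[0,14,0,17]
After op 7 (push 4): stack=[4] mem=[0,14,0,17]
After op 8 (pop): stack=[empty] mem=[0,14,0,17]
After op 9 (push 20): stack=[20] mem=[0,14,0,17]
After op 10 (pop): stack=[empty] mem=[0,14,0,17]
After op 11 (push 2): stack=[2] mem=[0,14,0,17]
After op 12 (STO M2): stack=[empty] mem=[0,14,2,17]
After op 13 (RCL M1): stack=[14] mem=[0,14,2,17]
After op 14 (dup): stack=[14,14] mem=[0,14,2,17]
After op 15 (*): stack=[196] mem=[0,14,2,17]

Answer: 0 14 2 17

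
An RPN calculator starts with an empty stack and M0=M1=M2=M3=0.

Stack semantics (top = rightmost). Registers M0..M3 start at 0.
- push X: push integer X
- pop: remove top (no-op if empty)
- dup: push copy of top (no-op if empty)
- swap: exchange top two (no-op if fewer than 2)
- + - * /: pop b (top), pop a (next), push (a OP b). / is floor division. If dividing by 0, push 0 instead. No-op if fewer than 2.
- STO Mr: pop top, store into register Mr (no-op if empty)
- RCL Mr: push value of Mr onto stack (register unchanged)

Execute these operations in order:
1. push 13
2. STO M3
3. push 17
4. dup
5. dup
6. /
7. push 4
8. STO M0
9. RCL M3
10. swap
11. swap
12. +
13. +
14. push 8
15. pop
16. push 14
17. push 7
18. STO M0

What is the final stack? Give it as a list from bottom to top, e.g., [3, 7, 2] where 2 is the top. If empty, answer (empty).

Answer: [31, 14]

Derivation:
After op 1 (push 13): stack=[13] mem=[0,0,0,0]
After op 2 (STO M3): stack=[empty] mem=[0,0,0,13]
After op 3 (push 17): stack=[17] mem=[0,0,0,13]
After op 4 (dup): stack=[17,17] mem=[0,0,0,13]
After op 5 (dup): stack=[17,17,17] mem=[0,0,0,13]
After op 6 (/): stack=[17,1] mem=[0,0,0,13]
After op 7 (push 4): stack=[17,1,4] mem=[0,0,0,13]
After op 8 (STO M0): stack=[17,1] mem=[4,0,0,13]
After op 9 (RCL M3): stack=[17,1,13] mem=[4,0,0,13]
After op 10 (swap): stack=[17,13,1] mem=[4,0,0,13]
After op 11 (swap): stack=[17,1,13] mem=[4,0,0,13]
After op 12 (+): stack=[17,14] mem=[4,0,0,13]
After op 13 (+): stack=[31] mem=[4,0,0,13]
After op 14 (push 8): stack=[31,8] mem=[4,0,0,13]
After op 15 (pop): stack=[31] mem=[4,0,0,13]
After op 16 (push 14): stack=[31,14] mem=[4,0,0,13]
After op 17 (push 7): stack=[31,14,7] mem=[4,0,0,13]
After op 18 (STO M0): stack=[31,14] mem=[7,0,0,13]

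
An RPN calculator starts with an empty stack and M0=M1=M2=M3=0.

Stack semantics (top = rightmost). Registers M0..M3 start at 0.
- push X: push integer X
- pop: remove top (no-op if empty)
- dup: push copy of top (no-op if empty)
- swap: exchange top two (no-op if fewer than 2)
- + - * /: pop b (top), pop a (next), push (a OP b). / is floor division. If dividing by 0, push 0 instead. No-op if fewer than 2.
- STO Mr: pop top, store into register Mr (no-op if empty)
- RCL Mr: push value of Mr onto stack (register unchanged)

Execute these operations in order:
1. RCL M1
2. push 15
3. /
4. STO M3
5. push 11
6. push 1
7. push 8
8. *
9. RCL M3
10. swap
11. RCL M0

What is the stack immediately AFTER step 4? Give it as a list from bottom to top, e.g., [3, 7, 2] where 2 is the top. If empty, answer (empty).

After op 1 (RCL M1): stack=[0] mem=[0,0,0,0]
After op 2 (push 15): stack=[0,15] mem=[0,0,0,0]
After op 3 (/): stack=[0] mem=[0,0,0,0]
After op 4 (STO M3): stack=[empty] mem=[0,0,0,0]

(empty)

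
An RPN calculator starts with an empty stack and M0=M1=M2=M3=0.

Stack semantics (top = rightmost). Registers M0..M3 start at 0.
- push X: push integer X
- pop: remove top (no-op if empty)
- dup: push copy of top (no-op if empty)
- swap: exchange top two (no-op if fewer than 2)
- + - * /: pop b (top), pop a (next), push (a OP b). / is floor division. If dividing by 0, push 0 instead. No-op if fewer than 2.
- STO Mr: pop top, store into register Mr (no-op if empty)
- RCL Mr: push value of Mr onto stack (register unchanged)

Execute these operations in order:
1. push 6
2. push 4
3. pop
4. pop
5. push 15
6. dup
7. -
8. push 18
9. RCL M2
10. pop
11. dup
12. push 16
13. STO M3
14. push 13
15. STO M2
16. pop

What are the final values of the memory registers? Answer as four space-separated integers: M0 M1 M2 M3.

After op 1 (push 6): stack=[6] mem=[0,0,0,0]
After op 2 (push 4): stack=[6,4] mem=[0,0,0,0]
After op 3 (pop): stack=[6] mem=[0,0,0,0]
After op 4 (pop): stack=[empty] mem=[0,0,0,0]
After op 5 (push 15): stack=[15] mem=[0,0,0,0]
After op 6 (dup): stack=[15,15] mem=[0,0,0,0]
After op 7 (-): stack=[0] mem=[0,0,0,0]
After op 8 (push 18): stack=[0,18] mem=[0,0,0,0]
After op 9 (RCL M2): stack=[0,18,0] mem=[0,0,0,0]
After op 10 (pop): stack=[0,18] mem=[0,0,0,0]
After op 11 (dup): stack=[0,18,18] mem=[0,0,0,0]
After op 12 (push 16): stack=[0,18,18,16] mem=[0,0,0,0]
After op 13 (STO M3): stack=[0,18,18] mem=[0,0,0,16]
After op 14 (push 13): stack=[0,18,18,13] mem=[0,0,0,16]
After op 15 (STO M2): stack=[0,18,18] mem=[0,0,13,16]
After op 16 (pop): stack=[0,18] mem=[0,0,13,16]

Answer: 0 0 13 16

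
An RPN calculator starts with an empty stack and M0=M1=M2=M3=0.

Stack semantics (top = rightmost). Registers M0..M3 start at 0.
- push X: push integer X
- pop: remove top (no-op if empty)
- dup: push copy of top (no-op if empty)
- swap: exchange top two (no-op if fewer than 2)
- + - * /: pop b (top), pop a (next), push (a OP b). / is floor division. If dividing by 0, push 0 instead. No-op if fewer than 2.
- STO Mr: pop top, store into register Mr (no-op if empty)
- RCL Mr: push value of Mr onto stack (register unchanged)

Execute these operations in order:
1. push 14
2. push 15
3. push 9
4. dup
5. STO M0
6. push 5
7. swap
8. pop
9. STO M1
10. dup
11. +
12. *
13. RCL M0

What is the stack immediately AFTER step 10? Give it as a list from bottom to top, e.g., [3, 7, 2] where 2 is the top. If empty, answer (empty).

After op 1 (push 14): stack=[14] mem=[0,0,0,0]
After op 2 (push 15): stack=[14,15] mem=[0,0,0,0]
After op 3 (push 9): stack=[14,15,9] mem=[0,0,0,0]
After op 4 (dup): stack=[14,15,9,9] mem=[0,0,0,0]
After op 5 (STO M0): stack=[14,15,9] mem=[9,0,0,0]
After op 6 (push 5): stack=[14,15,9,5] mem=[9,0,0,0]
After op 7 (swap): stack=[14,15,5,9] mem=[9,0,0,0]
After op 8 (pop): stack=[14,15,5] mem=[9,0,0,0]
After op 9 (STO M1): stack=[14,15] mem=[9,5,0,0]
After op 10 (dup): stack=[14,15,15] mem=[9,5,0,0]

[14, 15, 15]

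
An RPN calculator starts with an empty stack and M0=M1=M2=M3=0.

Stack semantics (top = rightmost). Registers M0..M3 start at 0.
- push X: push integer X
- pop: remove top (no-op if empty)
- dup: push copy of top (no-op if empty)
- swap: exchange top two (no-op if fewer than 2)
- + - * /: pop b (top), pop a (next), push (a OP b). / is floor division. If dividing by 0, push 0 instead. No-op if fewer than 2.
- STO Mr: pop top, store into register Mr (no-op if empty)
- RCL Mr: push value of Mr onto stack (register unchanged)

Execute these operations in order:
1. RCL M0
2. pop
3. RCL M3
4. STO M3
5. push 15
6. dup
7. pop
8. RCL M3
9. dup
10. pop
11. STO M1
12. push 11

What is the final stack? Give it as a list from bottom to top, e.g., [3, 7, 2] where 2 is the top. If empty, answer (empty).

After op 1 (RCL M0): stack=[0] mem=[0,0,0,0]
After op 2 (pop): stack=[empty] mem=[0,0,0,0]
After op 3 (RCL M3): stack=[0] mem=[0,0,0,0]
After op 4 (STO M3): stack=[empty] mem=[0,0,0,0]
After op 5 (push 15): stack=[15] mem=[0,0,0,0]
After op 6 (dup): stack=[15,15] mem=[0,0,0,0]
After op 7 (pop): stack=[15] mem=[0,0,0,0]
After op 8 (RCL M3): stack=[15,0] mem=[0,0,0,0]
After op 9 (dup): stack=[15,0,0] mem=[0,0,0,0]
After op 10 (pop): stack=[15,0] mem=[0,0,0,0]
After op 11 (STO M1): stack=[15] mem=[0,0,0,0]
After op 12 (push 11): stack=[15,11] mem=[0,0,0,0]

Answer: [15, 11]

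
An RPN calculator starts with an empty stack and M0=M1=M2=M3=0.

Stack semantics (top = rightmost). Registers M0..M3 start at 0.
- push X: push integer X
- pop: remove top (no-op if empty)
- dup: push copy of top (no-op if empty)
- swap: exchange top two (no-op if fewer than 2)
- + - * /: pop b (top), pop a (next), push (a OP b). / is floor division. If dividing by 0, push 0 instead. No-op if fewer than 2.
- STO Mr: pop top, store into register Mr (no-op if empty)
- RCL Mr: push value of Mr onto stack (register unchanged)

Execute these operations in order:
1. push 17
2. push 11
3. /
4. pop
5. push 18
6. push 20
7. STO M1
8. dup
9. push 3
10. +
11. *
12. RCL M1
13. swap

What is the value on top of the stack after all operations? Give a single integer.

After op 1 (push 17): stack=[17] mem=[0,0,0,0]
After op 2 (push 11): stack=[17,11] mem=[0,0,0,0]
After op 3 (/): stack=[1] mem=[0,0,0,0]
After op 4 (pop): stack=[empty] mem=[0,0,0,0]
After op 5 (push 18): stack=[18] mem=[0,0,0,0]
After op 6 (push 20): stack=[18,20] mem=[0,0,0,0]
After op 7 (STO M1): stack=[18] mem=[0,20,0,0]
After op 8 (dup): stack=[18,18] mem=[0,20,0,0]
After op 9 (push 3): stack=[18,18,3] mem=[0,20,0,0]
After op 10 (+): stack=[18,21] mem=[0,20,0,0]
After op 11 (*): stack=[378] mem=[0,20,0,0]
After op 12 (RCL M1): stack=[378,20] mem=[0,20,0,0]
After op 13 (swap): stack=[20,378] mem=[0,20,0,0]

Answer: 378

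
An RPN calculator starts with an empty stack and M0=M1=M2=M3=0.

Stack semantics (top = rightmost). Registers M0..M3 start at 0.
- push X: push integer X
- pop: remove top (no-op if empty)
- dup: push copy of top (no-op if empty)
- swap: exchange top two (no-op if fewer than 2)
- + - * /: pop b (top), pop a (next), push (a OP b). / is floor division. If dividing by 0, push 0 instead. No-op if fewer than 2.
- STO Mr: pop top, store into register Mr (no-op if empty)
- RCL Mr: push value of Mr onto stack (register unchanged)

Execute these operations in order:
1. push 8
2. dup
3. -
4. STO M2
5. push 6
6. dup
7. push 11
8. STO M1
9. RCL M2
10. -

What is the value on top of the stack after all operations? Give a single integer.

After op 1 (push 8): stack=[8] mem=[0,0,0,0]
After op 2 (dup): stack=[8,8] mem=[0,0,0,0]
After op 3 (-): stack=[0] mem=[0,0,0,0]
After op 4 (STO M2): stack=[empty] mem=[0,0,0,0]
After op 5 (push 6): stack=[6] mem=[0,0,0,0]
After op 6 (dup): stack=[6,6] mem=[0,0,0,0]
After op 7 (push 11): stack=[6,6,11] mem=[0,0,0,0]
After op 8 (STO M1): stack=[6,6] mem=[0,11,0,0]
After op 9 (RCL M2): stack=[6,6,0] mem=[0,11,0,0]
After op 10 (-): stack=[6,6] mem=[0,11,0,0]

Answer: 6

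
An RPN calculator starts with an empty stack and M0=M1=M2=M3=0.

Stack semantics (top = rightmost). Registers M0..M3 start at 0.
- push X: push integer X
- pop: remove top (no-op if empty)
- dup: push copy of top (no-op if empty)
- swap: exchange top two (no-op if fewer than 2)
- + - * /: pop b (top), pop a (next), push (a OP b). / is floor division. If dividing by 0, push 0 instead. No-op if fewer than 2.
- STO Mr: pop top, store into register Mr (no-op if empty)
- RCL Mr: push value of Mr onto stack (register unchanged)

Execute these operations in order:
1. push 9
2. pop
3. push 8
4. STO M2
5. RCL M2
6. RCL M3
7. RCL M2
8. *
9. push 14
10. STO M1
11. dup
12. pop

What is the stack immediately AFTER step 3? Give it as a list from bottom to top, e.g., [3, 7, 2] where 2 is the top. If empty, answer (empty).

After op 1 (push 9): stack=[9] mem=[0,0,0,0]
After op 2 (pop): stack=[empty] mem=[0,0,0,0]
After op 3 (push 8): stack=[8] mem=[0,0,0,0]

[8]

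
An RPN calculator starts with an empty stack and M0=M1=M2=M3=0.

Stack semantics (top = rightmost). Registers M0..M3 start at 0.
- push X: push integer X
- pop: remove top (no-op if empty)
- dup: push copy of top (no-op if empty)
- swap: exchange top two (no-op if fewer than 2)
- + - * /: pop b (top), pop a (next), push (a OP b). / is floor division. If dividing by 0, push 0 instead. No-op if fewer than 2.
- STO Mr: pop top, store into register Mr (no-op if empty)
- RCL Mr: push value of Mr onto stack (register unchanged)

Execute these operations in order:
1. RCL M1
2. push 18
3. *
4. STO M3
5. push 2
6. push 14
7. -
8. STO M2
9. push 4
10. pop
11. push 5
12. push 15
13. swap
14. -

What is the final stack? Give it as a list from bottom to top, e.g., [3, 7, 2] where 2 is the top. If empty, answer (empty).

After op 1 (RCL M1): stack=[0] mem=[0,0,0,0]
After op 2 (push 18): stack=[0,18] mem=[0,0,0,0]
After op 3 (*): stack=[0] mem=[0,0,0,0]
After op 4 (STO M3): stack=[empty] mem=[0,0,0,0]
After op 5 (push 2): stack=[2] mem=[0,0,0,0]
After op 6 (push 14): stack=[2,14] mem=[0,0,0,0]
After op 7 (-): stack=[-12] mem=[0,0,0,0]
After op 8 (STO M2): stack=[empty] mem=[0,0,-12,0]
After op 9 (push 4): stack=[4] mem=[0,0,-12,0]
After op 10 (pop): stack=[empty] mem=[0,0,-12,0]
After op 11 (push 5): stack=[5] mem=[0,0,-12,0]
After op 12 (push 15): stack=[5,15] mem=[0,0,-12,0]
After op 13 (swap): stack=[15,5] mem=[0,0,-12,0]
After op 14 (-): stack=[10] mem=[0,0,-12,0]

Answer: [10]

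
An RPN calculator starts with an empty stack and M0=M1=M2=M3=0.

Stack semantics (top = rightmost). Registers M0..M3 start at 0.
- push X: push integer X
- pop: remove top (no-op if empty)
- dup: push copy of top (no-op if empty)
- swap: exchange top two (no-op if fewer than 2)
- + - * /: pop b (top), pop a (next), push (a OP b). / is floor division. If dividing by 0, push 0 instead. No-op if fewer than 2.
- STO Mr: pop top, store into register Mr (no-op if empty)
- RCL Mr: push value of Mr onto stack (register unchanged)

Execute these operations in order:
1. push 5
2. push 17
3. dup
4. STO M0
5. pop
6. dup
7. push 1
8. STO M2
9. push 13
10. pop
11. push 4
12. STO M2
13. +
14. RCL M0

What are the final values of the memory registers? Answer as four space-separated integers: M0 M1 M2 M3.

After op 1 (push 5): stack=[5] mem=[0,0,0,0]
After op 2 (push 17): stack=[5,17] mem=[0,0,0,0]
After op 3 (dup): stack=[5,17,17] mem=[0,0,0,0]
After op 4 (STO M0): stack=[5,17] mem=[17,0,0,0]
After op 5 (pop): stack=[5] mem=[17,0,0,0]
After op 6 (dup): stack=[5,5] mem=[17,0,0,0]
After op 7 (push 1): stack=[5,5,1] mem=[17,0,0,0]
After op 8 (STO M2): stack=[5,5] mem=[17,0,1,0]
After op 9 (push 13): stack=[5,5,13] mem=[17,0,1,0]
After op 10 (pop): stack=[5,5] mem=[17,0,1,0]
After op 11 (push 4): stack=[5,5,4] mem=[17,0,1,0]
After op 12 (STO M2): stack=[5,5] mem=[17,0,4,0]
After op 13 (+): stack=[10] mem=[17,0,4,0]
After op 14 (RCL M0): stack=[10,17] mem=[17,0,4,0]

Answer: 17 0 4 0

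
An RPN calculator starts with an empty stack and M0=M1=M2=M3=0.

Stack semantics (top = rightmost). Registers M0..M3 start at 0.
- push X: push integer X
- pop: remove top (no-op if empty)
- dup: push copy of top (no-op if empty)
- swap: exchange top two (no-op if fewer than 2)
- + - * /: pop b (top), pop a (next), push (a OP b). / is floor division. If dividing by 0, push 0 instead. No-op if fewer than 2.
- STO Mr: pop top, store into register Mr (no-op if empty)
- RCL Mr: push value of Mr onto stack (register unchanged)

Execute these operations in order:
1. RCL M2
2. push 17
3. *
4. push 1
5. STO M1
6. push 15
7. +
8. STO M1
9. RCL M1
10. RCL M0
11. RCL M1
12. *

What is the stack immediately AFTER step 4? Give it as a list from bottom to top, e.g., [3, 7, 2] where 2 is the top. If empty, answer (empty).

After op 1 (RCL M2): stack=[0] mem=[0,0,0,0]
After op 2 (push 17): stack=[0,17] mem=[0,0,0,0]
After op 3 (*): stack=[0] mem=[0,0,0,0]
After op 4 (push 1): stack=[0,1] mem=[0,0,0,0]

[0, 1]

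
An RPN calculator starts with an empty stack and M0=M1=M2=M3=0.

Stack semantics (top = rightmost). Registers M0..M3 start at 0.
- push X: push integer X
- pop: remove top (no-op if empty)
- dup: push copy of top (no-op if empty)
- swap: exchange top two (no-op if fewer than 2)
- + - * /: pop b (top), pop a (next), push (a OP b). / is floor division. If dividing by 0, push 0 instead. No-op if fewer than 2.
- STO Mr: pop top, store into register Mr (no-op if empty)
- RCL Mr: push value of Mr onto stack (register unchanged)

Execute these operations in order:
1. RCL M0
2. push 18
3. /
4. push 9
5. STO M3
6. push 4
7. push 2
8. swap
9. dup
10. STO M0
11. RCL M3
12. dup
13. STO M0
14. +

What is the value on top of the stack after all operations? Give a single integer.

After op 1 (RCL M0): stack=[0] mem=[0,0,0,0]
After op 2 (push 18): stack=[0,18] mem=[0,0,0,0]
After op 3 (/): stack=[0] mem=[0,0,0,0]
After op 4 (push 9): stack=[0,9] mem=[0,0,0,0]
After op 5 (STO M3): stack=[0] mem=[0,0,0,9]
After op 6 (push 4): stack=[0,4] mem=[0,0,0,9]
After op 7 (push 2): stack=[0,4,2] mem=[0,0,0,9]
After op 8 (swap): stack=[0,2,4] mem=[0,0,0,9]
After op 9 (dup): stack=[0,2,4,4] mem=[0,0,0,9]
After op 10 (STO M0): stack=[0,2,4] mem=[4,0,0,9]
After op 11 (RCL M3): stack=[0,2,4,9] mem=[4,0,0,9]
After op 12 (dup): stack=[0,2,4,9,9] mem=[4,0,0,9]
After op 13 (STO M0): stack=[0,2,4,9] mem=[9,0,0,9]
After op 14 (+): stack=[0,2,13] mem=[9,0,0,9]

Answer: 13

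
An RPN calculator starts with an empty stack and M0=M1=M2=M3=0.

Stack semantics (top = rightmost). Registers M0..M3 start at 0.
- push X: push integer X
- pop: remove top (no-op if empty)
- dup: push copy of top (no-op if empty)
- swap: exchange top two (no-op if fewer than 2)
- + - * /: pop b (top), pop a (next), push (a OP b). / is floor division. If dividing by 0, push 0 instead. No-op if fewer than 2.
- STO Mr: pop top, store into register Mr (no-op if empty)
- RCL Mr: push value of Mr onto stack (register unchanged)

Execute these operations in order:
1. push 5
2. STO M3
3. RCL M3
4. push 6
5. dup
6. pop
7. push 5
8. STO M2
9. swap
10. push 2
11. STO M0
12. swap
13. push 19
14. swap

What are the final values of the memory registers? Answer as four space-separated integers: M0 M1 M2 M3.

After op 1 (push 5): stack=[5] mem=[0,0,0,0]
After op 2 (STO M3): stack=[empty] mem=[0,0,0,5]
After op 3 (RCL M3): stack=[5] mem=[0,0,0,5]
After op 4 (push 6): stack=[5,6] mem=[0,0,0,5]
After op 5 (dup): stack=[5,6,6] mem=[0,0,0,5]
After op 6 (pop): stack=[5,6] mem=[0,0,0,5]
After op 7 (push 5): stack=[5,6,5] mem=[0,0,0,5]
After op 8 (STO M2): stack=[5,6] mem=[0,0,5,5]
After op 9 (swap): stack=[6,5] mem=[0,0,5,5]
After op 10 (push 2): stack=[6,5,2] mem=[0,0,5,5]
After op 11 (STO M0): stack=[6,5] mem=[2,0,5,5]
After op 12 (swap): stack=[5,6] mem=[2,0,5,5]
After op 13 (push 19): stack=[5,6,19] mem=[2,0,5,5]
After op 14 (swap): stack=[5,19,6] mem=[2,0,5,5]

Answer: 2 0 5 5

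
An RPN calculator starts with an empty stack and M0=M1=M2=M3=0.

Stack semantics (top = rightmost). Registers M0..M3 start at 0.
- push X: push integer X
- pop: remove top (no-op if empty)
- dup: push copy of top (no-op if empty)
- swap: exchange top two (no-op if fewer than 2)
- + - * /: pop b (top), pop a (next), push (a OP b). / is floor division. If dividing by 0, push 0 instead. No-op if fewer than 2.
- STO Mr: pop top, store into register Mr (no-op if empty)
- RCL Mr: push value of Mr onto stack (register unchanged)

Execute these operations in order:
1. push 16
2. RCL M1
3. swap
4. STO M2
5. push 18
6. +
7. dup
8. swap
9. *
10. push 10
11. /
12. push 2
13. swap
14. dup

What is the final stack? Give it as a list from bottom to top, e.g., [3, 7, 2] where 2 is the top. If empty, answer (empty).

After op 1 (push 16): stack=[16] mem=[0,0,0,0]
After op 2 (RCL M1): stack=[16,0] mem=[0,0,0,0]
After op 3 (swap): stack=[0,16] mem=[0,0,0,0]
After op 4 (STO M2): stack=[0] mem=[0,0,16,0]
After op 5 (push 18): stack=[0,18] mem=[0,0,16,0]
After op 6 (+): stack=[18] mem=[0,0,16,0]
After op 7 (dup): stack=[18,18] mem=[0,0,16,0]
After op 8 (swap): stack=[18,18] mem=[0,0,16,0]
After op 9 (*): stack=[324] mem=[0,0,16,0]
After op 10 (push 10): stack=[324,10] mem=[0,0,16,0]
After op 11 (/): stack=[32] mem=[0,0,16,0]
After op 12 (push 2): stack=[32,2] mem=[0,0,16,0]
After op 13 (swap): stack=[2,32] mem=[0,0,16,0]
After op 14 (dup): stack=[2,32,32] mem=[0,0,16,0]

Answer: [2, 32, 32]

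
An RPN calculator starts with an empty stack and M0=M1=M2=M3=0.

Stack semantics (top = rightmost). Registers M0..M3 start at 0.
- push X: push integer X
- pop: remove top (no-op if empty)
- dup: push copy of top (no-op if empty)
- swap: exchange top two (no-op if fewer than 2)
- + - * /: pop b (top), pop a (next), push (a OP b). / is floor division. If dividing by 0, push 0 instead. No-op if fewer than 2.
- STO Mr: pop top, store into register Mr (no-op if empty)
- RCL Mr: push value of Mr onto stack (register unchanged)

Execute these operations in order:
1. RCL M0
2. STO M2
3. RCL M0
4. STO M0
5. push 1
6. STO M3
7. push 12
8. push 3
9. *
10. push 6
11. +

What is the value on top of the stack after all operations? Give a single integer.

Answer: 42

Derivation:
After op 1 (RCL M0): stack=[0] mem=[0,0,0,0]
After op 2 (STO M2): stack=[empty] mem=[0,0,0,0]
After op 3 (RCL M0): stack=[0] mem=[0,0,0,0]
After op 4 (STO M0): stack=[empty] mem=[0,0,0,0]
After op 5 (push 1): stack=[1] mem=[0,0,0,0]
After op 6 (STO M3): stack=[empty] mem=[0,0,0,1]
After op 7 (push 12): stack=[12] mem=[0,0,0,1]
After op 8 (push 3): stack=[12,3] mem=[0,0,0,1]
After op 9 (*): stack=[36] mem=[0,0,0,1]
After op 10 (push 6): stack=[36,6] mem=[0,0,0,1]
After op 11 (+): stack=[42] mem=[0,0,0,1]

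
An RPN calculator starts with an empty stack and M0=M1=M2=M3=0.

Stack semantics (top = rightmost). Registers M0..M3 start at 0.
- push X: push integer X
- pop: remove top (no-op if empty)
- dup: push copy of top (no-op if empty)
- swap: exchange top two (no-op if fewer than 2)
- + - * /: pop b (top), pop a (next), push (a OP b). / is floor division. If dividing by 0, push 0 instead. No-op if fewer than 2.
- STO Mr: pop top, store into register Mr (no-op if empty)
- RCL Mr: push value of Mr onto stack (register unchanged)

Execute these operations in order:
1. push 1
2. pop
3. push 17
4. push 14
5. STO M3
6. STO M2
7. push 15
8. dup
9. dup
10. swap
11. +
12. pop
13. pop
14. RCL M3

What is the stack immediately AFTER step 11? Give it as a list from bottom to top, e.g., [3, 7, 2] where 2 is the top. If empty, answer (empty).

After op 1 (push 1): stack=[1] mem=[0,0,0,0]
After op 2 (pop): stack=[empty] mem=[0,0,0,0]
After op 3 (push 17): stack=[17] mem=[0,0,0,0]
After op 4 (push 14): stack=[17,14] mem=[0,0,0,0]
After op 5 (STO M3): stack=[17] mem=[0,0,0,14]
After op 6 (STO M2): stack=[empty] mem=[0,0,17,14]
After op 7 (push 15): stack=[15] mem=[0,0,17,14]
After op 8 (dup): stack=[15,15] mem=[0,0,17,14]
After op 9 (dup): stack=[15,15,15] mem=[0,0,17,14]
After op 10 (swap): stack=[15,15,15] mem=[0,0,17,14]
After op 11 (+): stack=[15,30] mem=[0,0,17,14]

[15, 30]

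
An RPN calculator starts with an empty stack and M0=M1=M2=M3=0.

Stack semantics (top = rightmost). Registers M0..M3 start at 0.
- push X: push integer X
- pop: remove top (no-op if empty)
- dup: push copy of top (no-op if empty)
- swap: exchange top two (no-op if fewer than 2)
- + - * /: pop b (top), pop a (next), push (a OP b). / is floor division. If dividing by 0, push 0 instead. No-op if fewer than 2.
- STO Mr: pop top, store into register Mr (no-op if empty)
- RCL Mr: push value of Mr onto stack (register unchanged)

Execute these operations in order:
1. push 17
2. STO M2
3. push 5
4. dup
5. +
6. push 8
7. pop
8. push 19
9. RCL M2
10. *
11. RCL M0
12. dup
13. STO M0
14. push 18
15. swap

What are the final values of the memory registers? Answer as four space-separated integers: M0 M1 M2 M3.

After op 1 (push 17): stack=[17] mem=[0,0,0,0]
After op 2 (STO M2): stack=[empty] mem=[0,0,17,0]
After op 3 (push 5): stack=[5] mem=[0,0,17,0]
After op 4 (dup): stack=[5,5] mem=[0,0,17,0]
After op 5 (+): stack=[10] mem=[0,0,17,0]
After op 6 (push 8): stack=[10,8] mem=[0,0,17,0]
After op 7 (pop): stack=[10] mem=[0,0,17,0]
After op 8 (push 19): stack=[10,19] mem=[0,0,17,0]
After op 9 (RCL M2): stack=[10,19,17] mem=[0,0,17,0]
After op 10 (*): stack=[10,323] mem=[0,0,17,0]
After op 11 (RCL M0): stack=[10,323,0] mem=[0,0,17,0]
After op 12 (dup): stack=[10,323,0,0] mem=[0,0,17,0]
After op 13 (STO M0): stack=[10,323,0] mem=[0,0,17,0]
After op 14 (push 18): stack=[10,323,0,18] mem=[0,0,17,0]
After op 15 (swap): stack=[10,323,18,0] mem=[0,0,17,0]

Answer: 0 0 17 0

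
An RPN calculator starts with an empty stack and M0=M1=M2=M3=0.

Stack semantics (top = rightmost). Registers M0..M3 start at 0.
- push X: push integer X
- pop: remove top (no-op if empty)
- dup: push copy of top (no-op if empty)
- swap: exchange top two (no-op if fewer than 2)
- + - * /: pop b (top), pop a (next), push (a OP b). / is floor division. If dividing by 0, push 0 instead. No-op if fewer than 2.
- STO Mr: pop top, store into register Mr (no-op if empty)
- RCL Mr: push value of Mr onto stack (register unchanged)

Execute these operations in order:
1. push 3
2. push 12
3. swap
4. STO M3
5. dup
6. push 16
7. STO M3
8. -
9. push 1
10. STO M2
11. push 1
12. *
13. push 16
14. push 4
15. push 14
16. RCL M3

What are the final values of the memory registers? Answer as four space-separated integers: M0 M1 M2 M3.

After op 1 (push 3): stack=[3] mem=[0,0,0,0]
After op 2 (push 12): stack=[3,12] mem=[0,0,0,0]
After op 3 (swap): stack=[12,3] mem=[0,0,0,0]
After op 4 (STO M3): stack=[12] mem=[0,0,0,3]
After op 5 (dup): stack=[12,12] mem=[0,0,0,3]
After op 6 (push 16): stack=[12,12,16] mem=[0,0,0,3]
After op 7 (STO M3): stack=[12,12] mem=[0,0,0,16]
After op 8 (-): stack=[0] mem=[0,0,0,16]
After op 9 (push 1): stack=[0,1] mem=[0,0,0,16]
After op 10 (STO M2): stack=[0] mem=[0,0,1,16]
After op 11 (push 1): stack=[0,1] mem=[0,0,1,16]
After op 12 (*): stack=[0] mem=[0,0,1,16]
After op 13 (push 16): stack=[0,16] mem=[0,0,1,16]
After op 14 (push 4): stack=[0,16,4] mem=[0,0,1,16]
After op 15 (push 14): stack=[0,16,4,14] mem=[0,0,1,16]
After op 16 (RCL M3): stack=[0,16,4,14,16] mem=[0,0,1,16]

Answer: 0 0 1 16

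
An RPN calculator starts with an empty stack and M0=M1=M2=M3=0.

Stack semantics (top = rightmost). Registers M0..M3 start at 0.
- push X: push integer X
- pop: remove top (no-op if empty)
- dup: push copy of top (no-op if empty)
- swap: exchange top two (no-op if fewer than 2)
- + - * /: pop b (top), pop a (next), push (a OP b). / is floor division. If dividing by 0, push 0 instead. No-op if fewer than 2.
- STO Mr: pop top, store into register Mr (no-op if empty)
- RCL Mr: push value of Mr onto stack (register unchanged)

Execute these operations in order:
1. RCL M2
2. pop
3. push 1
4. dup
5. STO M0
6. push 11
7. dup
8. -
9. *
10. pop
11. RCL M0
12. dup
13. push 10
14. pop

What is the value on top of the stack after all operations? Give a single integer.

Answer: 1

Derivation:
After op 1 (RCL M2): stack=[0] mem=[0,0,0,0]
After op 2 (pop): stack=[empty] mem=[0,0,0,0]
After op 3 (push 1): stack=[1] mem=[0,0,0,0]
After op 4 (dup): stack=[1,1] mem=[0,0,0,0]
After op 5 (STO M0): stack=[1] mem=[1,0,0,0]
After op 6 (push 11): stack=[1,11] mem=[1,0,0,0]
After op 7 (dup): stack=[1,11,11] mem=[1,0,0,0]
After op 8 (-): stack=[1,0] mem=[1,0,0,0]
After op 9 (*): stack=[0] mem=[1,0,0,0]
After op 10 (pop): stack=[empty] mem=[1,0,0,0]
After op 11 (RCL M0): stack=[1] mem=[1,0,0,0]
After op 12 (dup): stack=[1,1] mem=[1,0,0,0]
After op 13 (push 10): stack=[1,1,10] mem=[1,0,0,0]
After op 14 (pop): stack=[1,1] mem=[1,0,0,0]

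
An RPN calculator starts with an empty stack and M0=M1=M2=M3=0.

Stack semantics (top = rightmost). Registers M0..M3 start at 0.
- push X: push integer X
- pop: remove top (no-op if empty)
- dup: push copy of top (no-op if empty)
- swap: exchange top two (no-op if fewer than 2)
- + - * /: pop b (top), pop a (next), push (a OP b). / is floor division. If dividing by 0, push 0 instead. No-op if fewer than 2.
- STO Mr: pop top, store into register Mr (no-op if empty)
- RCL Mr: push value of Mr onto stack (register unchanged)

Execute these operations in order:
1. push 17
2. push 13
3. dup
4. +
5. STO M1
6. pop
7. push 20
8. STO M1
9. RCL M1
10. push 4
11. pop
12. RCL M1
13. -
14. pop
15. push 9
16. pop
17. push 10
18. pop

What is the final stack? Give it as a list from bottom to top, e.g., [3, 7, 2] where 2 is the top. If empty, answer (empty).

After op 1 (push 17): stack=[17] mem=[0,0,0,0]
After op 2 (push 13): stack=[17,13] mem=[0,0,0,0]
After op 3 (dup): stack=[17,13,13] mem=[0,0,0,0]
After op 4 (+): stack=[17,26] mem=[0,0,0,0]
After op 5 (STO M1): stack=[17] mem=[0,26,0,0]
After op 6 (pop): stack=[empty] mem=[0,26,0,0]
After op 7 (push 20): stack=[20] mem=[0,26,0,0]
After op 8 (STO M1): stack=[empty] mem=[0,20,0,0]
After op 9 (RCL M1): stack=[20] mem=[0,20,0,0]
After op 10 (push 4): stack=[20,4] mem=[0,20,0,0]
After op 11 (pop): stack=[20] mem=[0,20,0,0]
After op 12 (RCL M1): stack=[20,20] mem=[0,20,0,0]
After op 13 (-): stack=[0] mem=[0,20,0,0]
After op 14 (pop): stack=[empty] mem=[0,20,0,0]
After op 15 (push 9): stack=[9] mem=[0,20,0,0]
After op 16 (pop): stack=[empty] mem=[0,20,0,0]
After op 17 (push 10): stack=[10] mem=[0,20,0,0]
After op 18 (pop): stack=[empty] mem=[0,20,0,0]

Answer: (empty)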